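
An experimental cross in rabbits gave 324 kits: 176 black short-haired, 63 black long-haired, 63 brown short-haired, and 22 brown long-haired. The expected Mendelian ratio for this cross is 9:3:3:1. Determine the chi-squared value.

The 9:3:3:1 ratio has 16 parts, so with N = 324 the expected counts are:
  black short-haired: 324 × 9/16 = 182.25
  black long-haired: 324 × 3/16 = 60.75
  brown short-haired: 324 × 3/16 = 60.75
  brown long-haired: 324 × 1/16 = 20.25
χ² = Σ (O − E)² / E
  black short-haired: (176 − 182.25)² / 182.25 = 0.2143
  black long-haired: (63 − 60.75)² / 60.75 = 0.0833
  brown short-haired: (63 − 60.75)² / 60.75 = 0.0833
  brown long-haired: (22 − 20.25)² / 20.25 = 0.1512
χ² = 0.2143 + 0.0833 + 0.0833 + 0.1512 = 0.5321 ≈ 0.532

0.532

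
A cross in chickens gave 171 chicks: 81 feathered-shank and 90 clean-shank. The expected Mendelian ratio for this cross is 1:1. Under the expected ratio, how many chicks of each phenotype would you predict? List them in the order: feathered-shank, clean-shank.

85.5, 85.5

Expected counts for N = 171 under a 1:1 ratio (total parts = 2):
  feathered-shank: 171 × 1/2 = 85.5
  clean-shank: 171 × 1/2 = 85.5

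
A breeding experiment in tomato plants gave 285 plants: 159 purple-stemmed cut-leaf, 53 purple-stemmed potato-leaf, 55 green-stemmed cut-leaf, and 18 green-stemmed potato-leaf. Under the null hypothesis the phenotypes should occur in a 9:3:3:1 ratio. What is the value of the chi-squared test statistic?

Expected counts for N = 285 under a 9:3:3:1 ratio (total parts = 16):
  purple-stemmed cut-leaf: 285 × 9/16 = 160.3125
  purple-stemmed potato-leaf: 285 × 3/16 = 53.4375
  green-stemmed cut-leaf: 285 × 3/16 = 53.4375
  green-stemmed potato-leaf: 285 × 1/16 = 17.8125
χ² = Σ (O − E)² / E
  purple-stemmed cut-leaf: (159 − 160.3125)² / 160.3125 = 0.0107
  purple-stemmed potato-leaf: (53 − 53.4375)² / 53.4375 = 0.0036
  green-stemmed cut-leaf: (55 − 53.4375)² / 53.4375 = 0.0457
  green-stemmed potato-leaf: (18 − 17.8125)² / 17.8125 = 0.0020
χ² = 0.0107 + 0.0036 + 0.0457 + 0.0020 = 0.062

0.062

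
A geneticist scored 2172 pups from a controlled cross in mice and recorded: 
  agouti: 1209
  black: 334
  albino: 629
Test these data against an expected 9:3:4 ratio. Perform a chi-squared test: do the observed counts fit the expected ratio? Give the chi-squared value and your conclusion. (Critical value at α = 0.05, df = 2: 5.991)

Under the 9:3:4 hypothesis (Σ ratio = 16, N = 2172):
  agouti: 2172 × 9/16 = 1221.75
  black: 2172 × 3/16 = 407.25
  albino: 2172 × 4/16 = 543
χ² = Σ (O − E)² / E
  agouti: (1209 − 1221.75)² / 1221.75 = 0.1331
  black: (334 − 407.25)² / 407.25 = 13.1751
  albino: (629 − 543)² / 543 = 13.6206
χ² = 0.1331 + 13.1751 + 13.6206 = 26.9288 ≈ 26.929
Degrees of freedom = 3 − 1 = 2; critical value at α = 0.05 is 5.991.
Since 26.929 > 5.991, we reject the null hypothesis — the data do not fit the 9:3:4 ratio.

26.929; not consistent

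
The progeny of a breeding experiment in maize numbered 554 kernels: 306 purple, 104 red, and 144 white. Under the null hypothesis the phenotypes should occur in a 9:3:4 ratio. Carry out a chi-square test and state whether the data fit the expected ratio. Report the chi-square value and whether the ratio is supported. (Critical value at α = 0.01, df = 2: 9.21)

0.320; consistent

The 9:3:4 ratio has 16 parts, so with N = 554 the expected counts are:
  purple: 554 × 9/16 = 311.625
  red: 554 × 3/16 = 103.875
  white: 554 × 4/16 = 138.5
χ² = Σ (O − E)² / E
  purple: (306 − 311.625)² / 311.625 = 0.1015
  red: (104 − 103.875)² / 103.875 = 0.0002
  white: (144 − 138.5)² / 138.5 = 0.2184
χ² = 0.1015 + 0.0002 + 0.2184 = 0.3201 ≈ 0.320
Degrees of freedom = 3 − 1 = 2; critical value at α = 0.01 is 9.21.
Since 0.320 < 9.21, we fail to reject the null hypothesis — the data are consistent with the 9:3:4 ratio.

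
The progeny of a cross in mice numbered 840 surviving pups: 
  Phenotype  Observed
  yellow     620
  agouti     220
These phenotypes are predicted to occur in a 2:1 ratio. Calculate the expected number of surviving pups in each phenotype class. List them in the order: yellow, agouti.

Under the 2:1 hypothesis (Σ ratio = 3, N = 840):
  yellow: 840 × 2/3 = 560
  agouti: 840 × 1/3 = 280

560, 280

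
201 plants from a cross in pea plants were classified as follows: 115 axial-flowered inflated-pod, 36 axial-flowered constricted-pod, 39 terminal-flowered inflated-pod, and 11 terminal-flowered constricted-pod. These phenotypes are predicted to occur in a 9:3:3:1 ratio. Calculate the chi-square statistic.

Under the 9:3:3:1 hypothesis (Σ ratio = 16, N = 201):
  axial-flowered inflated-pod: 201 × 9/16 = 113.0625
  axial-flowered constricted-pod: 201 × 3/16 = 37.6875
  terminal-flowered inflated-pod: 201 × 3/16 = 37.6875
  terminal-flowered constricted-pod: 201 × 1/16 = 12.5625
χ² = Σ (O − E)² / E
  axial-flowered inflated-pod: (115 − 113.0625)² / 113.0625 = 0.0332
  axial-flowered constricted-pod: (36 − 37.6875)² / 37.6875 = 0.0756
  terminal-flowered inflated-pod: (39 − 37.6875)² / 37.6875 = 0.0457
  terminal-flowered constricted-pod: (11 − 12.5625)² / 12.5625 = 0.1943
χ² = 0.0332 + 0.0756 + 0.0457 + 0.1943 = 0.3488 ≈ 0.349

0.349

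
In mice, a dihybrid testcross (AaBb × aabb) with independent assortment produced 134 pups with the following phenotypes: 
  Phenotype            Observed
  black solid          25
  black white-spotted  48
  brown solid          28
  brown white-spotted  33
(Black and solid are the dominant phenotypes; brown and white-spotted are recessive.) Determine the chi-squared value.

A dihybrid testcross with independent assortment gives a 1:1:1:1 ratio.
Expected counts for N = 134 under a 1:1:1:1 ratio (total parts = 4):
  black solid: 134 × 1/4 = 33.5
  black white-spotted: 134 × 1/4 = 33.5
  brown solid: 134 × 1/4 = 33.5
  brown white-spotted: 134 × 1/4 = 33.5
χ² = Σ (O − E)² / E
  black solid: (25 − 33.5)² / 33.5 = 2.1567
  black white-spotted: (48 − 33.5)² / 33.5 = 6.2761
  brown solid: (28 − 33.5)² / 33.5 = 0.9030
  brown white-spotted: (33 − 33.5)² / 33.5 = 0.0075
χ² = 2.1567 + 6.2761 + 0.9030 + 0.0075 = 9.3433 ≈ 9.343

9.343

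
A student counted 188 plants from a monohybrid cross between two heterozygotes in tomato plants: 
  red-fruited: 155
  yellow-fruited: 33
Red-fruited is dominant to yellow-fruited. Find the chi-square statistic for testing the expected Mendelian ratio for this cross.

For a monohybrid cross between heterozygotes with complete dominance, the expected phenotypic ratio is 3:1.
Total ratio parts = 4. Expected numbers out of 188:
  red-fruited: 188 × 3/4 = 141
  yellow-fruited: 188 × 1/4 = 47
χ² = Σ (O − E)² / E
  red-fruited: (155 − 141)² / 141 = 1.3901
  yellow-fruited: (33 − 47)² / 47 = 4.1702
χ² = 1.3901 + 4.1702 = 5.5603 ≈ 5.560

5.560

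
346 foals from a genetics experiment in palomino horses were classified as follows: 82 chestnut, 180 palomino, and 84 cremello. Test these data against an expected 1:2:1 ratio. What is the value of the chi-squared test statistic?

0.590

Total ratio parts = 4. Expected numbers out of 346:
  chestnut: 346 × 1/4 = 86.5
  palomino: 346 × 2/4 = 173
  cremello: 346 × 1/4 = 86.5
χ² = Σ (O − E)² / E
  chestnut: (82 − 86.5)² / 86.5 = 0.2341
  palomino: (180 − 173)² / 173 = 0.2832
  cremello: (84 − 86.5)² / 86.5 = 0.0723
χ² = 0.2341 + 0.2832 + 0.0723 = 0.5896 ≈ 0.590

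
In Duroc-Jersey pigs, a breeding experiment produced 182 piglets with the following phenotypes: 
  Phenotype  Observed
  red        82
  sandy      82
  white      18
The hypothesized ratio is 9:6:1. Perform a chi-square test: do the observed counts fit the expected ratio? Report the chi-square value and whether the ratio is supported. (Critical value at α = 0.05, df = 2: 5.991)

10.684; not consistent

Expected counts for N = 182 under a 9:6:1 ratio (total parts = 16):
  red: 182 × 9/16 = 102.375
  sandy: 182 × 6/16 = 68.25
  white: 182 × 1/16 = 11.375
χ² = Σ (O − E)² / E
  red: (82 − 102.375)² / 102.375 = 4.0551
  sandy: (82 − 68.25)² / 68.25 = 2.7701
  white: (18 − 11.375)² / 11.375 = 3.8585
χ² = 4.0551 + 2.7701 + 3.8585 = 10.6837 ≈ 10.684
Degrees of freedom = 3 − 1 = 2; critical value at α = 0.05 is 5.991.
Since 10.684 > 5.991, we reject the null hypothesis — the data do not fit the 9:6:1 ratio.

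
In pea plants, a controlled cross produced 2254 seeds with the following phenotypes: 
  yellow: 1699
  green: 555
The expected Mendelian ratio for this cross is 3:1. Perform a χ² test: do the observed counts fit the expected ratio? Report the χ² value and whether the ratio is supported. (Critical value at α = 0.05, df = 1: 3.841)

The 3:1 ratio has 4 parts, so with N = 2254 the expected counts are:
  yellow: 2254 × 3/4 = 1690.5
  green: 2254 × 1/4 = 563.5
χ² = Σ (O − E)² / E
  yellow: (1699 − 1690.5)² / 1690.5 = 0.0427
  green: (555 − 563.5)² / 563.5 = 0.1282
χ² = 0.0427 + 0.1282 = 0.1709 ≈ 0.171
Degrees of freedom = 2 − 1 = 1; critical value at α = 0.05 is 3.841.
Since 0.171 < 3.841, we fail to reject the null hypothesis — the data are consistent with the 3:1 ratio.

0.171; consistent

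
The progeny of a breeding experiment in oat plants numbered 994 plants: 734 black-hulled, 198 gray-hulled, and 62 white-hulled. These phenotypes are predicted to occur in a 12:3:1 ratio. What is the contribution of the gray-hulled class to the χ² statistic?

0.725

Expected counts for N = 994 under a 12:3:1 ratio (total parts = 16):
  black-hulled: 994 × 12/16 = 745.5
  gray-hulled: 994 × 3/16 = 186.375
  white-hulled: 994 × 1/16 = 62.125
Contribution of gray-hulled: (198 − 186.375)² / 186.375 = 0.7251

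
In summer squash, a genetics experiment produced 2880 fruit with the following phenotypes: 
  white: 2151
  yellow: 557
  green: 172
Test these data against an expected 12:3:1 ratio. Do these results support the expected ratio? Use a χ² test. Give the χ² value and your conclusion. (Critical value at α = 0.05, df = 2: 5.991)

Under the 12:3:1 hypothesis (Σ ratio = 16, N = 2880):
  white: 2880 × 12/16 = 2160
  yellow: 2880 × 3/16 = 540
  green: 2880 × 1/16 = 180
χ² = Σ (O − E)² / E
  white: (2151 − 2160)² / 2160 = 0.0375
  yellow: (557 − 540)² / 540 = 0.5352
  green: (172 − 180)² / 180 = 0.3556
χ² = 0.0375 + 0.5352 + 0.3556 = 0.9283 ≈ 0.928
Degrees of freedom = 3 − 1 = 2; critical value at α = 0.05 is 5.991.
Since 0.928 < 5.991, we fail to reject the null hypothesis — the data are consistent with the 12:3:1 ratio.

0.928; consistent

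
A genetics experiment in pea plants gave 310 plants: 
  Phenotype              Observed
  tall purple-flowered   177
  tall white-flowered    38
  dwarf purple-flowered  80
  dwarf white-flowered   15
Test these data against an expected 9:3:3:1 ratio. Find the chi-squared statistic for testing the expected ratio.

16.228

Total ratio parts = 16. Expected numbers out of 310:
  tall purple-flowered: 310 × 9/16 = 174.375
  tall white-flowered: 310 × 3/16 = 58.125
  dwarf purple-flowered: 310 × 3/16 = 58.125
  dwarf white-flowered: 310 × 1/16 = 19.375
χ² = Σ (O − E)² / E
  tall purple-flowered: (177 − 174.375)² / 174.375 = 0.0395
  tall white-flowered: (38 − 58.125)² / 58.125 = 6.9680
  dwarf purple-flowered: (80 − 58.125)² / 58.125 = 8.2325
  dwarf white-flowered: (15 − 19.375)² / 19.375 = 0.9879
χ² = 0.0395 + 6.9680 + 8.2325 + 0.9879 = 16.2279 ≈ 16.228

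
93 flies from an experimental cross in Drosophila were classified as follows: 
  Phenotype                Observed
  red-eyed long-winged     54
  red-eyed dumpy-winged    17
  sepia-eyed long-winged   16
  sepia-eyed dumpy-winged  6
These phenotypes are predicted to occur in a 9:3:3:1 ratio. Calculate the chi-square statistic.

0.190

Under the 9:3:3:1 hypothesis (Σ ratio = 16, N = 93):
  red-eyed long-winged: 93 × 9/16 = 52.3125
  red-eyed dumpy-winged: 93 × 3/16 = 17.4375
  sepia-eyed long-winged: 93 × 3/16 = 17.4375
  sepia-eyed dumpy-winged: 93 × 1/16 = 5.8125
χ² = Σ (O − E)² / E
  red-eyed long-winged: (54 − 52.3125)² / 52.3125 = 0.0544
  red-eyed dumpy-winged: (17 − 17.4375)² / 17.4375 = 0.0110
  sepia-eyed long-winged: (16 − 17.4375)² / 17.4375 = 0.1185
  sepia-eyed dumpy-winged: (6 − 5.8125)² / 5.8125 = 0.0060
χ² = 0.0544 + 0.0110 + 0.1185 + 0.0060 = 0.1899 ≈ 0.190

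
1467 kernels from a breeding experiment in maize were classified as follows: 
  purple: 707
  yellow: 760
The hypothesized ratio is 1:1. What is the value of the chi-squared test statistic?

Under the 1:1 hypothesis (Σ ratio = 2, N = 1467):
  purple: 1467 × 1/2 = 733.5
  yellow: 1467 × 1/2 = 733.5
χ² = Σ (O − E)² / E
  purple: (707 − 733.5)² / 733.5 = 0.9574
  yellow: (760 − 733.5)² / 733.5 = 0.9574
χ² = 0.9574 + 0.9574 = 1.9148 ≈ 1.915

1.915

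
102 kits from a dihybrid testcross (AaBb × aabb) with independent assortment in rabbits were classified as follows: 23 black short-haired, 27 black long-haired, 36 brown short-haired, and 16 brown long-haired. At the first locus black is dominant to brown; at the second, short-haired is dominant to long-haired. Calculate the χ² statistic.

8.196

A dihybrid testcross with independent assortment gives a 1:1:1:1 ratio.
Total ratio parts = 4. Expected numbers out of 102:
  black short-haired: 102 × 1/4 = 25.5
  black long-haired: 102 × 1/4 = 25.5
  brown short-haired: 102 × 1/4 = 25.5
  brown long-haired: 102 × 1/4 = 25.5
χ² = Σ (O − E)² / E
  black short-haired: (23 − 25.5)² / 25.5 = 0.2451
  black long-haired: (27 − 25.5)² / 25.5 = 0.0882
  brown short-haired: (36 − 25.5)² / 25.5 = 4.3235
  brown long-haired: (16 − 25.5)² / 25.5 = 3.5392
χ² = 0.2451 + 0.0882 + 4.3235 + 3.5392 = 8.196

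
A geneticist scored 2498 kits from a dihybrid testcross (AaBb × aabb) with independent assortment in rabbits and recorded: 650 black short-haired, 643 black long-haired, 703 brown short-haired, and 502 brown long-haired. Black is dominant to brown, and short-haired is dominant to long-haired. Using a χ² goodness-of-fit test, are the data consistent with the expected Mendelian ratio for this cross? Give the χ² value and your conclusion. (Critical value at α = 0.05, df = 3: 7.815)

A dihybrid testcross with independent assortment gives a 1:1:1:1 ratio.
Total ratio parts = 4. Expected numbers out of 2498:
  black short-haired: 2498 × 1/4 = 624.5
  black long-haired: 2498 × 1/4 = 624.5
  brown short-haired: 2498 × 1/4 = 624.5
  brown long-haired: 2498 × 1/4 = 624.5
χ² = Σ (O − E)² / E
  black short-haired: (650 − 624.5)² / 624.5 = 1.0412
  black long-haired: (643 − 624.5)² / 624.5 = 0.5480
  brown short-haired: (703 − 624.5)² / 624.5 = 9.8675
  brown long-haired: (502 − 624.5)² / 624.5 = 24.0292
χ² = 1.0412 + 0.5480 + 9.8675 + 24.0292 = 35.4859 ≈ 35.486
Degrees of freedom = 4 − 1 = 3; critical value at α = 0.05 is 7.815.
Since 35.486 > 7.815, we reject the null hypothesis — the data do not fit the 1:1:1:1 ratio.

35.486; not consistent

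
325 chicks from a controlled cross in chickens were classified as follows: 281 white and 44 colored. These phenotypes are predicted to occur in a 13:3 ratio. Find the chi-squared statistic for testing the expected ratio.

Under the 13:3 hypothesis (Σ ratio = 16, N = 325):
  white: 325 × 13/16 = 264.0625
  colored: 325 × 3/16 = 60.9375
χ² = Σ (O − E)² / E
  white: (281 − 264.0625)² / 264.0625 = 1.0864
  colored: (44 − 60.9375)² / 60.9375 = 4.7078
χ² = 1.0864 + 4.7078 = 5.7942 ≈ 5.794

5.794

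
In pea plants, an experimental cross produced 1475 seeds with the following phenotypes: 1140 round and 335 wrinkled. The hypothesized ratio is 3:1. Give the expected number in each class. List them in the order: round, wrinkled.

1106.25, 368.75

The 3:1 ratio has 4 parts, so with N = 1475 the expected counts are:
  round: 1475 × 3/4 = 1106.25
  wrinkled: 1475 × 1/4 = 368.75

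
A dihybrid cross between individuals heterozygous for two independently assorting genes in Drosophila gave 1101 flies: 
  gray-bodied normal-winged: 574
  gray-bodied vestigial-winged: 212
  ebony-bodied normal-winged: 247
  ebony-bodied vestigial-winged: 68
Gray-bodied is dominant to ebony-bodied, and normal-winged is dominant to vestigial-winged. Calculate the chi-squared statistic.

11.445

A dihybrid F₂ with independent assortment and complete dominance at both loci gives a 9:3:3:1 phenotypic ratio.
Under the 9:3:3:1 hypothesis (Σ ratio = 16, N = 1101):
  gray-bodied normal-winged: 1101 × 9/16 = 619.3125
  gray-bodied vestigial-winged: 1101 × 3/16 = 206.4375
  ebony-bodied normal-winged: 1101 × 3/16 = 206.4375
  ebony-bodied vestigial-winged: 1101 × 1/16 = 68.8125
χ² = Σ (O − E)² / E
  gray-bodied normal-winged: (574 − 619.3125)² / 619.3125 = 3.3153
  gray-bodied vestigial-winged: (212 − 206.4375)² / 206.4375 = 0.1499
  ebony-bodied normal-winged: (247 − 206.4375)² / 206.4375 = 7.9700
  ebony-bodied vestigial-winged: (68 − 68.8125)² / 68.8125 = 0.0096
χ² = 3.3153 + 0.1499 + 7.9700 + 0.0096 = 11.4448 ≈ 11.445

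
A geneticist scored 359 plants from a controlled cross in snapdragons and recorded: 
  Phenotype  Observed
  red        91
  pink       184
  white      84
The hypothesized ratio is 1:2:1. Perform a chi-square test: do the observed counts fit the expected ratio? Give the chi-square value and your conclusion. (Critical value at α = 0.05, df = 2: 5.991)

0.499; consistent

Expected counts for N = 359 under a 1:2:1 ratio (total parts = 4):
  red: 359 × 1/4 = 89.75
  pink: 359 × 2/4 = 179.5
  white: 359 × 1/4 = 89.75
χ² = Σ (O − E)² / E
  red: (91 − 89.75)² / 89.75 = 0.0174
  pink: (184 − 179.5)² / 179.5 = 0.1128
  white: (84 − 89.75)² / 89.75 = 0.3684
χ² = 0.0174 + 0.1128 + 0.3684 = 0.4986 ≈ 0.499
Degrees of freedom = 3 − 1 = 2; critical value at α = 0.05 is 5.991.
Since 0.499 < 5.991, we fail to reject the null hypothesis — the data are consistent with the 1:2:1 ratio.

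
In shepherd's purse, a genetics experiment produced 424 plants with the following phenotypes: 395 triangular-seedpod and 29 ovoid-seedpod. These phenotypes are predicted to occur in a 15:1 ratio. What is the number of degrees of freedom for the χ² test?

A goodness-of-fit test with 2 phenotype classes has df = 2 − 1 = 1.

1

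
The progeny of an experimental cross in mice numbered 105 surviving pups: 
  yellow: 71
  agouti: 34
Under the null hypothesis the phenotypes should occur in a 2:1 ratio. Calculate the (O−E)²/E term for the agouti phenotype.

The 2:1 ratio has 3 parts, so with N = 105 the expected counts are:
  yellow: 105 × 2/3 = 70
  agouti: 105 × 1/3 = 35
Contribution of agouti: (34 − 35)² / 35 = 0.0286

0.029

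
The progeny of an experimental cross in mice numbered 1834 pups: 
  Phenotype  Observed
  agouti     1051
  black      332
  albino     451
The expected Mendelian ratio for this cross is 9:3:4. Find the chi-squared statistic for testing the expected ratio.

The 9:3:4 ratio has 16 parts, so with N = 1834 the expected counts are:
  agouti: 1834 × 9/16 = 1031.625
  black: 1834 × 3/16 = 343.875
  albino: 1834 × 4/16 = 458.5
χ² = Σ (O − E)² / E
  agouti: (1051 − 1031.625)² / 1031.625 = 0.3639
  black: (332 − 343.875)² / 343.875 = 0.4101
  albino: (451 − 458.5)² / 458.5 = 0.1227
χ² = 0.3639 + 0.4101 + 0.1227 = 0.8967 ≈ 0.897

0.897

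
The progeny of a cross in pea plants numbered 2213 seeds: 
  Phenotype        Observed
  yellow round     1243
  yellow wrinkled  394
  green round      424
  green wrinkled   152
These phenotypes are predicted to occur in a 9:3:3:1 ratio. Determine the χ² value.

2.612

Expected counts for N = 2213 under a 9:3:3:1 ratio (total parts = 16):
  yellow round: 2213 × 9/16 = 1244.8125
  yellow wrinkled: 2213 × 3/16 = 414.9375
  green round: 2213 × 3/16 = 414.9375
  green wrinkled: 2213 × 1/16 = 138.3125
χ² = Σ (O − E)² / E
  yellow round: (1243 − 1244.8125)² / 1244.8125 = 0.0026
  yellow wrinkled: (394 − 414.9375)² / 414.9375 = 1.0565
  green round: (424 − 414.9375)² / 414.9375 = 0.1979
  green wrinkled: (152 − 138.3125)² / 138.3125 = 1.3545
χ² = 0.0026 + 1.0565 + 0.1979 + 1.3545 = 2.6115 ≈ 2.612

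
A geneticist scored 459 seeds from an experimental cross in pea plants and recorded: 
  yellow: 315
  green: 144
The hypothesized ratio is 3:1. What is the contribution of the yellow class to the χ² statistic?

Under the 3:1 hypothesis (Σ ratio = 4, N = 459):
  yellow: 459 × 3/4 = 344.25
  green: 459 × 1/4 = 114.75
Contribution of yellow: (315 − 344.25)² / 344.25 = 2.4853

2.485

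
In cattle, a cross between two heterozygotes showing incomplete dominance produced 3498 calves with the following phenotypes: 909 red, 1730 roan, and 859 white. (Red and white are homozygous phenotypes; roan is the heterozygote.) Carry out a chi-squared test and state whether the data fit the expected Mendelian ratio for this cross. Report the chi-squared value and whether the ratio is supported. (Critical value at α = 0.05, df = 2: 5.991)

1.842; consistent

With incomplete dominance, a heterozygote × heterozygote cross gives a 1:2:1 phenotypic ratio.
Expected counts for N = 3498 under a 1:2:1 ratio (total parts = 4):
  red: 3498 × 1/4 = 874.5
  roan: 3498 × 2/4 = 1749
  white: 3498 × 1/4 = 874.5
χ² = Σ (O − E)² / E
  red: (909 − 874.5)² / 874.5 = 1.3611
  roan: (1730 − 1749)² / 1749 = 0.2064
  white: (859 − 874.5)² / 874.5 = 0.2747
χ² = 1.3611 + 0.2064 + 0.2747 = 1.8422 ≈ 1.842
Degrees of freedom = 3 − 1 = 2; critical value at α = 0.05 is 5.991.
Since 1.842 < 5.991, we fail to reject the null hypothesis — the data are consistent with the 1:2:1 ratio.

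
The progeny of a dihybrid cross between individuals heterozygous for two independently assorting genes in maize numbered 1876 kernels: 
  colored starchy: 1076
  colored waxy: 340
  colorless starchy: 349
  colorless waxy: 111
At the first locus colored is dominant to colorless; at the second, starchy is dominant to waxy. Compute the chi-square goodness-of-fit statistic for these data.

1.155

A dihybrid F₂ with independent assortment and complete dominance at both loci gives a 9:3:3:1 phenotypic ratio.
The 9:3:3:1 ratio has 16 parts, so with N = 1876 the expected counts are:
  colored starchy: 1876 × 9/16 = 1055.25
  colored waxy: 1876 × 3/16 = 351.75
  colorless starchy: 1876 × 3/16 = 351.75
  colorless waxy: 1876 × 1/16 = 117.25
χ² = Σ (O − E)² / E
  colored starchy: (1076 − 1055.25)² / 1055.25 = 0.4080
  colored waxy: (340 − 351.75)² / 351.75 = 0.3925
  colorless starchy: (349 − 351.75)² / 351.75 = 0.0215
  colorless waxy: (111 − 117.25)² / 117.25 = 0.3332
χ² = 0.4080 + 0.3925 + 0.0215 + 0.3332 = 1.1552 ≈ 1.155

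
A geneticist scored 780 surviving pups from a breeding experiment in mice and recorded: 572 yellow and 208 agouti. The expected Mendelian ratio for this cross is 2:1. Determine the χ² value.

15.600

Expected counts for N = 780 under a 2:1 ratio (total parts = 3):
  yellow: 780 × 2/3 = 520
  agouti: 780 × 1/3 = 260
χ² = Σ (O − E)² / E
  yellow: (572 − 520)² / 520 = 5.2000
  agouti: (208 − 260)² / 260 = 10.4000
χ² = 5.2000 + 10.4000 = 15.600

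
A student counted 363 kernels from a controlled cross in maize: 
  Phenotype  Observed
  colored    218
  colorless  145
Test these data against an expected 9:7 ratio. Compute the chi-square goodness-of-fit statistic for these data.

Total ratio parts = 16. Expected numbers out of 363:
  colored: 363 × 9/16 = 204.1875
  colorless: 363 × 7/16 = 158.8125
χ² = Σ (O − E)² / E
  colored: (218 − 204.1875)² / 204.1875 = 0.9344
  colorless: (145 − 158.8125)² / 158.8125 = 1.2013
χ² = 0.9344 + 1.2013 = 2.1357 ≈ 2.136

2.136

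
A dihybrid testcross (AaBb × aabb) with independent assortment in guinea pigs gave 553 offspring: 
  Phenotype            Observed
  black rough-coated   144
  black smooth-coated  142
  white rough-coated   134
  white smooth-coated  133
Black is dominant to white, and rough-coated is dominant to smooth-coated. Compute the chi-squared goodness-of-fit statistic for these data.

A dihybrid testcross with independent assortment gives a 1:1:1:1 ratio.
Total ratio parts = 4. Expected numbers out of 553:
  black rough-coated: 553 × 1/4 = 138.25
  black smooth-coated: 553 × 1/4 = 138.25
  white rough-coated: 553 × 1/4 = 138.25
  white smooth-coated: 553 × 1/4 = 138.25
χ² = Σ (O − E)² / E
  black rough-coated: (144 − 138.25)² / 138.25 = 0.2392
  black smooth-coated: (142 − 138.25)² / 138.25 = 0.1017
  white rough-coated: (134 − 138.25)² / 138.25 = 0.1307
  white smooth-coated: (133 − 138.25)² / 138.25 = 0.1994
χ² = 0.2392 + 0.1017 + 0.1307 + 0.1994 = 0.671

0.671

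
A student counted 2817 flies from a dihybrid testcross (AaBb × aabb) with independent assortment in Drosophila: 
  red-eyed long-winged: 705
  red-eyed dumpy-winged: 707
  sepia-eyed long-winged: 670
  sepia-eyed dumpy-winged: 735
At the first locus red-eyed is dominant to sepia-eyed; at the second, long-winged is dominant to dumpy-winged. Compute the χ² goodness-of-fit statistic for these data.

A dihybrid testcross with independent assortment gives a 1:1:1:1 ratio.
The 1:1:1:1 ratio has 4 parts, so with N = 2817 the expected counts are:
  red-eyed long-winged: 2817 × 1/4 = 704.25
  red-eyed dumpy-winged: 2817 × 1/4 = 704.25
  sepia-eyed long-winged: 2817 × 1/4 = 704.25
  sepia-eyed dumpy-winged: 2817 × 1/4 = 704.25
χ² = Σ (O − E)² / E
  red-eyed long-winged: (705 − 704.25)² / 704.25 = 0.0008
  red-eyed dumpy-winged: (707 − 704.25)² / 704.25 = 0.0107
  sepia-eyed long-winged: (670 − 704.25)² / 704.25 = 1.6657
  sepia-eyed dumpy-winged: (735 − 704.25)² / 704.25 = 1.3427
χ² = 0.0008 + 0.0107 + 1.6657 + 1.3427 = 3.0199 ≈ 3.020

3.020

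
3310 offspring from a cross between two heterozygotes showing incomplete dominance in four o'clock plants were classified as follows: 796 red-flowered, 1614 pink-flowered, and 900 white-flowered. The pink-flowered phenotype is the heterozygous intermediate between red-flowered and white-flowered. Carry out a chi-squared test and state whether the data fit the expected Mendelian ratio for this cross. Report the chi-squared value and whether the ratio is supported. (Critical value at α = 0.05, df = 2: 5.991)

8.567; not consistent

With incomplete dominance, a heterozygote × heterozygote cross gives a 1:2:1 phenotypic ratio.
Total ratio parts = 4. Expected numbers out of 3310:
  red-flowered: 3310 × 1/4 = 827.5
  pink-flowered: 3310 × 2/4 = 1655
  white-flowered: 3310 × 1/4 = 827.5
χ² = Σ (O − E)² / E
  red-flowered: (796 − 827.5)² / 827.5 = 1.1991
  pink-flowered: (1614 − 1655)² / 1655 = 1.0157
  white-flowered: (900 − 827.5)² / 827.5 = 6.3520
χ² = 1.1991 + 1.0157 + 6.3520 = 8.5668 ≈ 8.567
Degrees of freedom = 3 − 1 = 2; critical value at α = 0.05 is 5.991.
Since 8.567 > 5.991, we reject the null hypothesis — the data do not fit the 1:2:1 ratio.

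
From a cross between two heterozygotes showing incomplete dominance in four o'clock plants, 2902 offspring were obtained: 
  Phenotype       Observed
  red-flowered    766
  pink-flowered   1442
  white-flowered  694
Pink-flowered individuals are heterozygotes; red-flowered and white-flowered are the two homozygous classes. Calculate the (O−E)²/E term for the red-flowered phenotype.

With incomplete dominance, a heterozygote × heterozygote cross gives a 1:2:1 phenotypic ratio.
Expected counts for N = 2902 under a 1:2:1 ratio (total parts = 4):
  red-flowered: 2902 × 1/4 = 725.5
  pink-flowered: 2902 × 2/4 = 1451
  white-flowered: 2902 × 1/4 = 725.5
Contribution of red-flowered: (766 − 725.5)² / 725.5 = 2.2609

2.261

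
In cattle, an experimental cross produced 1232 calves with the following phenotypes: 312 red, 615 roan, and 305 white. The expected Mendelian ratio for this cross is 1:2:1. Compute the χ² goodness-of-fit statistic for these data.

0.083

The 1:2:1 ratio has 4 parts, so with N = 1232 the expected counts are:
  red: 1232 × 1/4 = 308
  roan: 1232 × 2/4 = 616
  white: 1232 × 1/4 = 308
χ² = Σ (O − E)² / E
  red: (312 − 308)² / 308 = 0.0519
  roan: (615 − 616)² / 616 = 0.0016
  white: (305 − 308)² / 308 = 0.0292
χ² = 0.0519 + 0.0016 + 0.0292 = 0.0827 ≈ 0.083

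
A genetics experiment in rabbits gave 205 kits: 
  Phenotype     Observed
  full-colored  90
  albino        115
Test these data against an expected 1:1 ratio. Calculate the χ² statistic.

Under the 1:1 hypothesis (Σ ratio = 2, N = 205):
  full-colored: 205 × 1/2 = 102.5
  albino: 205 × 1/2 = 102.5
χ² = Σ (O − E)² / E
  full-colored: (90 − 102.5)² / 102.5 = 1.5244
  albino: (115 − 102.5)² / 102.5 = 1.5244
χ² = 1.5244 + 1.5244 = 3.0488 ≈ 3.049

3.049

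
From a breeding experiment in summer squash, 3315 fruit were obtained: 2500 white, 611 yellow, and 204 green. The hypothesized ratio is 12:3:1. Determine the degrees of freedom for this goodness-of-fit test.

A goodness-of-fit test with 3 phenotype classes has df = 3 − 1 = 2.

2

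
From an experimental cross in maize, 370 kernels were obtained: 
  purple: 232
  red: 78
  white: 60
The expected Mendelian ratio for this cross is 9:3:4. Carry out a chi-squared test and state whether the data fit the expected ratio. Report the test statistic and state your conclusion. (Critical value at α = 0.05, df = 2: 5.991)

15.230; not consistent

The 9:3:4 ratio has 16 parts, so with N = 370 the expected counts are:
  purple: 370 × 9/16 = 208.125
  red: 370 × 3/16 = 69.375
  white: 370 × 4/16 = 92.5
χ² = Σ (O − E)² / E
  purple: (232 − 208.125)² / 208.125 = 2.7388
  red: (78 − 69.375)² / 69.375 = 1.0723
  white: (60 − 92.5)² / 92.5 = 11.4189
χ² = 2.7388 + 1.0723 + 11.4189 = 15.230
Degrees of freedom = 3 − 1 = 2; critical value at α = 0.05 is 5.991.
Since 15.230 > 5.991, we reject the null hypothesis — the data do not fit the 9:3:4 ratio.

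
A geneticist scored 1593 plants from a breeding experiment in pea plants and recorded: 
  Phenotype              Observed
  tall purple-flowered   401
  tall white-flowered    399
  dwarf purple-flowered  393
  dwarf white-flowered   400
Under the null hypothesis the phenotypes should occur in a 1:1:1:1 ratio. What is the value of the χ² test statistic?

The 1:1:1:1 ratio has 4 parts, so with N = 1593 the expected counts are:
  tall purple-flowered: 1593 × 1/4 = 398.25
  tall white-flowered: 1593 × 1/4 = 398.25
  dwarf purple-flowered: 1593 × 1/4 = 398.25
  dwarf white-flowered: 1593 × 1/4 = 398.25
χ² = Σ (O − E)² / E
  tall purple-flowered: (401 − 398.25)² / 398.25 = 0.0190
  tall white-flowered: (399 − 398.25)² / 398.25 = 0.0014
  dwarf purple-flowered: (393 − 398.25)² / 398.25 = 0.0692
  dwarf white-flowered: (400 − 398.25)² / 398.25 = 0.0077
χ² = 0.0190 + 0.0014 + 0.0692 + 0.0077 = 0.0973 ≈ 0.097

0.097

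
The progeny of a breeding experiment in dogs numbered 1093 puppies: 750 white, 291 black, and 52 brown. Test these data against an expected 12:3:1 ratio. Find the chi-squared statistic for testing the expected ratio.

45.972

Under the 12:3:1 hypothesis (Σ ratio = 16, N = 1093):
  white: 1093 × 12/16 = 819.75
  black: 1093 × 3/16 = 204.9375
  brown: 1093 × 1/16 = 68.3125
χ² = Σ (O − E)² / E
  white: (750 − 819.75)² / 819.75 = 5.9348
  black: (291 − 204.9375)² / 204.9375 = 36.1415
  brown: (52 − 68.3125)² / 68.3125 = 3.8953
χ² = 5.9348 + 36.1415 + 3.8953 = 45.9716 ≈ 45.972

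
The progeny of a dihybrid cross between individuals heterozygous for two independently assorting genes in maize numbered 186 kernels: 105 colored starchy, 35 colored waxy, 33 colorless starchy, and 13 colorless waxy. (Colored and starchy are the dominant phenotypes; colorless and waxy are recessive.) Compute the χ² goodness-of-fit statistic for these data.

0.265

A dihybrid F₂ with independent assortment and complete dominance at both loci gives a 9:3:3:1 phenotypic ratio.
The 9:3:3:1 ratio has 16 parts, so with N = 186 the expected counts are:
  colored starchy: 186 × 9/16 = 104.625
  colored waxy: 186 × 3/16 = 34.875
  colorless starchy: 186 × 3/16 = 34.875
  colorless waxy: 186 × 1/16 = 11.625
χ² = Σ (O − E)² / E
  colored starchy: (105 − 104.625)² / 104.625 = 0.0013
  colored waxy: (35 − 34.875)² / 34.875 = 0.0004
  colorless starchy: (33 − 34.875)² / 34.875 = 0.1008
  colorless waxy: (13 − 11.625)² / 11.625 = 0.1626
χ² = 0.0013 + 0.0004 + 0.1008 + 0.1626 = 0.2651 ≈ 0.265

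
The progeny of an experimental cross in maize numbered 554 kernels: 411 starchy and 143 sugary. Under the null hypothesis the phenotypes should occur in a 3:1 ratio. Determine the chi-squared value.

0.195

Total ratio parts = 4. Expected numbers out of 554:
  starchy: 554 × 3/4 = 415.5
  sugary: 554 × 1/4 = 138.5
χ² = Σ (O − E)² / E
  starchy: (411 − 415.5)² / 415.5 = 0.0487
  sugary: (143 − 138.5)² / 138.5 = 0.1462
χ² = 0.0487 + 0.1462 = 0.1949 ≈ 0.195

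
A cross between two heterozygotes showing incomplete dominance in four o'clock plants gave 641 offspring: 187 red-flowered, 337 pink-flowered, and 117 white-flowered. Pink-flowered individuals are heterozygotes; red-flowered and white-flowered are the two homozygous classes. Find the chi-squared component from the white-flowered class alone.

With incomplete dominance, a heterozygote × heterozygote cross gives a 1:2:1 phenotypic ratio.
Under the 1:2:1 hypothesis (Σ ratio = 4, N = 641):
  red-flowered: 641 × 1/4 = 160.25
  pink-flowered: 641 × 2/4 = 320.5
  white-flowered: 641 × 1/4 = 160.25
Contribution of white-flowered: (117 − 160.25)² / 160.25 = 11.6728

11.673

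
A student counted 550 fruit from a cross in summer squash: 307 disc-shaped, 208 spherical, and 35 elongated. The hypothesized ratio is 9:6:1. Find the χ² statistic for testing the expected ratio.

0.044

The 9:6:1 ratio has 16 parts, so with N = 550 the expected counts are:
  disc-shaped: 550 × 9/16 = 309.375
  spherical: 550 × 6/16 = 206.25
  elongated: 550 × 1/16 = 34.375
χ² = Σ (O − E)² / E
  disc-shaped: (307 − 309.375)² / 309.375 = 0.0182
  spherical: (208 − 206.25)² / 206.25 = 0.0148
  elongated: (35 − 34.375)² / 34.375 = 0.0114
χ² = 0.0182 + 0.0148 + 0.0114 = 0.0444 ≈ 0.044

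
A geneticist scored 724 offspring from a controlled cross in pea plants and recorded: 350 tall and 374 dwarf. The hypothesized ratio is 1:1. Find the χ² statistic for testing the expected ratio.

Expected counts for N = 724 under a 1:1 ratio (total parts = 2):
  tall: 724 × 1/2 = 362
  dwarf: 724 × 1/2 = 362
χ² = Σ (O − E)² / E
  tall: (350 − 362)² / 362 = 0.3978
  dwarf: (374 − 362)² / 362 = 0.3978
χ² = 0.3978 + 0.3978 = 0.7956 ≈ 0.796

0.796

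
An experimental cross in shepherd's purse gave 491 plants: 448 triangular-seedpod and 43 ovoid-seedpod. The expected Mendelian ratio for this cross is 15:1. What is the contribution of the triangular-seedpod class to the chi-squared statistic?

Total ratio parts = 16. Expected numbers out of 491:
  triangular-seedpod: 491 × 15/16 = 460.3125
  ovoid-seedpod: 491 × 1/16 = 30.6875
Contribution of triangular-seedpod: (448 − 460.3125)² / 460.3125 = 0.3293

0.329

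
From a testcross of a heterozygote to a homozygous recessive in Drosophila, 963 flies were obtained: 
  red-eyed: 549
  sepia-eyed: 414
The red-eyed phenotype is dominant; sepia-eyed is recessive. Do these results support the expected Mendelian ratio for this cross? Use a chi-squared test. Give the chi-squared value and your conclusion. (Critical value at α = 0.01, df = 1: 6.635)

18.925; not consistent

A testcross of a heterozygote (Aa × aa) gives a 1:1 phenotypic ratio.
Under the 1:1 hypothesis (Σ ratio = 2, N = 963):
  red-eyed: 963 × 1/2 = 481.5
  sepia-eyed: 963 × 1/2 = 481.5
χ² = Σ (O − E)² / E
  red-eyed: (549 − 481.5)² / 481.5 = 9.4626
  sepia-eyed: (414 − 481.5)² / 481.5 = 9.4626
χ² = 9.4626 + 9.4626 = 18.9252 ≈ 18.925
Degrees of freedom = 2 − 1 = 1; critical value at α = 0.01 is 6.635.
Since 18.925 > 6.635, we reject the null hypothesis — the data do not fit the 1:1 ratio.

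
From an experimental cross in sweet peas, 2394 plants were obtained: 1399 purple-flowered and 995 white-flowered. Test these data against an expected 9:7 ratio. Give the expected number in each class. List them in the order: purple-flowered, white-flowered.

Expected counts for N = 2394 under a 9:7 ratio (total parts = 16):
  purple-flowered: 2394 × 9/16 = 1346.625
  white-flowered: 2394 × 7/16 = 1047.375

1346.625, 1047.375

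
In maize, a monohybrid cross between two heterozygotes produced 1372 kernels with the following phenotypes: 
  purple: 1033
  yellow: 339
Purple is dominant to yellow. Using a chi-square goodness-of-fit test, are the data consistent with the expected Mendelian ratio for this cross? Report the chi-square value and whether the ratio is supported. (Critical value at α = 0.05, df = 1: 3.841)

0.062; consistent

For a monohybrid cross between heterozygotes with complete dominance, the expected phenotypic ratio is 3:1.
Total ratio parts = 4. Expected numbers out of 1372:
  purple: 1372 × 3/4 = 1029
  yellow: 1372 × 1/4 = 343
χ² = Σ (O − E)² / E
  purple: (1033 − 1029)² / 1029 = 0.0155
  yellow: (339 − 343)² / 343 = 0.0466
χ² = 0.0155 + 0.0466 = 0.0621 ≈ 0.062
Degrees of freedom = 2 − 1 = 1; critical value at α = 0.05 is 3.841.
Since 0.062 < 3.841, we fail to reject the null hypothesis — the data are consistent with the 3:1 ratio.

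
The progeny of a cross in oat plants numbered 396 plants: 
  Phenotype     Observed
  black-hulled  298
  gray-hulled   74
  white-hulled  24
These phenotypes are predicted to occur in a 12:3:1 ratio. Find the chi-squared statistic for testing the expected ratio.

Total ratio parts = 16. Expected numbers out of 396:
  black-hulled: 396 × 12/16 = 297
  gray-hulled: 396 × 3/16 = 74.25
  white-hulled: 396 × 1/16 = 24.75
χ² = Σ (O − E)² / E
  black-hulled: (298 − 297)² / 297 = 0.0034
  gray-hulled: (74 − 74.25)² / 74.25 = 0.0008
  white-hulled: (24 − 24.75)² / 24.75 = 0.0227
χ² = 0.0034 + 0.0008 + 0.0227 = 0.0269 ≈ 0.027

0.027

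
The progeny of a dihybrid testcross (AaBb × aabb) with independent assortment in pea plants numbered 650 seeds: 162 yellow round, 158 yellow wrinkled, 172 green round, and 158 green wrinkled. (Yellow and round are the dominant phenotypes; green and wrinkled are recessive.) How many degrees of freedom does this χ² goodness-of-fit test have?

3

A dihybrid testcross with independent assortment gives a 1:1:1:1 ratio.
A goodness-of-fit test with 4 phenotype classes has df = 4 − 1 = 3.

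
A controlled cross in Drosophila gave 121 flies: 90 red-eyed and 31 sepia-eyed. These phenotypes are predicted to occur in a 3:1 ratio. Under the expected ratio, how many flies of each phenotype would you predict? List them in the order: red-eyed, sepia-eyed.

90.75, 30.25

The 3:1 ratio has 4 parts, so with N = 121 the expected counts are:
  red-eyed: 121 × 3/4 = 90.75
  sepia-eyed: 121 × 1/4 = 30.25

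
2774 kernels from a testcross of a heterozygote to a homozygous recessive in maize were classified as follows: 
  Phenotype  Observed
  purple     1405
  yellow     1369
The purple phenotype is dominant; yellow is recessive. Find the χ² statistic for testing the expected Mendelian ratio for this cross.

A testcross of a heterozygote (Aa × aa) gives a 1:1 phenotypic ratio.
Total ratio parts = 2. Expected numbers out of 2774:
  purple: 2774 × 1/2 = 1387
  yellow: 2774 × 1/2 = 1387
χ² = Σ (O − E)² / E
  purple: (1405 − 1387)² / 1387 = 0.2336
  yellow: (1369 − 1387)² / 1387 = 0.2336
χ² = 0.2336 + 0.2336 = 0.4672 ≈ 0.467

0.467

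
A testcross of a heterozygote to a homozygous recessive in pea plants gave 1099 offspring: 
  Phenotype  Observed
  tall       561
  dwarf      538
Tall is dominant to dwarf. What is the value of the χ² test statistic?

A testcross of a heterozygote (Aa × aa) gives a 1:1 phenotypic ratio.
The 1:1 ratio has 2 parts, so with N = 1099 the expected counts are:
  tall: 1099 × 1/2 = 549.5
  dwarf: 1099 × 1/2 = 549.5
χ² = Σ (O − E)² / E
  tall: (561 − 549.5)² / 549.5 = 0.2407
  dwarf: (538 − 549.5)² / 549.5 = 0.2407
χ² = 0.2407 + 0.2407 = 0.4814 ≈ 0.481

0.481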